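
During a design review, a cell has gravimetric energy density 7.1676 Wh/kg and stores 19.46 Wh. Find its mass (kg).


m = E / ED = 19.46 / 7.1676 = 2.715 kg

2.715 kg


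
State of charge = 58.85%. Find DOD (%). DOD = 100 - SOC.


DOD = 100 - SOC = 100 - 58.85 = 41.15%

41.15%


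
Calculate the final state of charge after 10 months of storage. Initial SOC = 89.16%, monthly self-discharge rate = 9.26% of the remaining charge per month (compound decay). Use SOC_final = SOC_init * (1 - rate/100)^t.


decay = (1 - 9.26/100)^10 = 0.37843
SOC_final = 89.16 * 0.37843 = 33.74%

33.74%


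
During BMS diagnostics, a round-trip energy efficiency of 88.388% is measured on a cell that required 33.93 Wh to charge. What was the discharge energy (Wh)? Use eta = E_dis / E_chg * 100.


E_dis = eta/100 * E_chg = 88.388/100 * 33.93 = 29.99 Wh

29.99 Wh


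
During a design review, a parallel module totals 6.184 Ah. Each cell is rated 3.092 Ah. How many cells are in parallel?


n = C_total / C_cell = 6.184 / 3.092 = 2

2


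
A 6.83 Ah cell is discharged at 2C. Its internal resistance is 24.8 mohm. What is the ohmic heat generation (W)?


Convert: R = 24.8 mohm = 0.0248 ohm
Step 1: I = C_rate * capacity = 2 * 6.83 = 13.66 A
Step 2: Q = I^2 * R = 13.66^2 * 0.0248 = 186.6 * 0.0248 = 4.628 W

4.628 W


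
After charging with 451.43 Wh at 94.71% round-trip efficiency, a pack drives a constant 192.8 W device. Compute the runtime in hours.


Step 1: E_discharge = eta/100 * E_charge = 94.71/100 * 451.43 = 427.55 Wh
Step 2: t = E_discharge / P = 427.55 / 192.8 = 2.218 hr

2.218 hr


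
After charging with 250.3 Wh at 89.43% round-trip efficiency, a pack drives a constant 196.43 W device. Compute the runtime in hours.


Step 1: E_discharge = eta/100 * E_charge = 89.43/100 * 250.3 = 223.84 Wh
Step 2: t = E_discharge / P = 223.84 / 196.43 = 1.140 hr

1.140 hr


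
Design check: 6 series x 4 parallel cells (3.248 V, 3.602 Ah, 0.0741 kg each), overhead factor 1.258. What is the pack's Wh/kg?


Step 1: V_pack = 6 * 3.248 = 19.488 V
Step 2: C_pack = 4 * 3.602 = 14.408 Ah
Step 3: E_pack = V_pack * C_pack = 19.488 * 14.408 = 280.78 Wh
Step 4: m_pack = 6 * 4 * 0.0741 * 1.258 = 2.2372 kg
Step 5: ED = E_pack / m_pack = 280.78 / 2.2372 = 125.5 Wh/kg

125.5 Wh/kg


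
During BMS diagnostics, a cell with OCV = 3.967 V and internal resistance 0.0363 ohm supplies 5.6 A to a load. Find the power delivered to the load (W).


Step 1: V_terminal = OCV - I*R = 3.967 - 5.6 * 0.0363 = 3.7637 V
Step 2: P_out = V_terminal * I = 3.7637 * 5.6 = 21.08 W

21.08 W


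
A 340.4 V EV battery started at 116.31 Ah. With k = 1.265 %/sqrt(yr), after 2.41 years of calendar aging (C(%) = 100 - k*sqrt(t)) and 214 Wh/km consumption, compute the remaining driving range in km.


Step 1: capacity retention = 100 - 1.265 * sqrt(2.41) = 100 - 1.265 * 1.5524 = 98.036%
Step 2: C_now = 116.31 * 98.036/100 = 114.03 Ah
Step 3: E_pack = V * C_now = 340.4 * 114.03 = 38816 Wh
Step 4: range = E_pack / consumption = 38816 / 214 = 181.4 km

181.4 km


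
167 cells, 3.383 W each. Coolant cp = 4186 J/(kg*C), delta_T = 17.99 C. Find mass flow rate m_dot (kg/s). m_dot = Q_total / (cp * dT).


Q_total = 167 * 3.383 = 564.96 W
m_dot = Q_total / (cp * dT) = 564.96 / (4186 * 17.99) = 0.007502 kg/s

0.007502 kg/s


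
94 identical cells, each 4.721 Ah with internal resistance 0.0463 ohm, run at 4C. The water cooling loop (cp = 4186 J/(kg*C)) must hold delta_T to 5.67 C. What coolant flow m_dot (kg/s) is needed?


Step 1: I = 4 * 4.721 = 18.884 A
Step 2: Q_cell = I^2 * R = 18.884^2 * 0.0463 = 16.511 W
Step 3: Q_total = 94 * 16.511 = 1552 W
Step 4: m_dot = Q_total / (cp * dT) = 1552 / (4186 * 5.67) = 0.06539 kg/s

0.06539 kg/s


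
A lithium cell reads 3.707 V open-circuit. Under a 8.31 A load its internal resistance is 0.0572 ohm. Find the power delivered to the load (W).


Step 1: V_terminal = OCV - I*R = 3.707 - 8.31 * 0.0572 = 3.2317 V
Step 2: P_out = V_terminal * I = 3.2317 * 8.31 = 26.86 W

26.86 W


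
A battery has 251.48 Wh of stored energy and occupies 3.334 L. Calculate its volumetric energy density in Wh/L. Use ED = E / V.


ED = E / V = 251.48 / 3.334 = 75.43 Wh/L

75.43 Wh/L


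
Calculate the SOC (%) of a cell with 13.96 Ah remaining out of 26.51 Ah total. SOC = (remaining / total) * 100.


SOC = (remaining / total) * 100 = (13.96 / 26.51) * 100 = 52.66%

52.66%


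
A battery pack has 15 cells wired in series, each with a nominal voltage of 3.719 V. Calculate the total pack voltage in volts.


With 15 cells in series at 3.719 V each, V_pack = 55.785 V

55.785 V


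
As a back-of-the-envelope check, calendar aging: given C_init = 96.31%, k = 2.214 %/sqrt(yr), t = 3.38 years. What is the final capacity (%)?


Step 1: sqrt(3.38 yr) = 1.8385
Step 2: drop = 2.214 * 1.8385 = 4.0704
Step 3: C_final = 96.31 - 4.0704 = 92.24%

92.24%


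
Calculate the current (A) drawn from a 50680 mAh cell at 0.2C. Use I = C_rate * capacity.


Convert: capacity = 50680 mAh = 50.68 Ah
I = C_rate * capacity = 0.2 * 50.68 = 10.136 A

10.136 A


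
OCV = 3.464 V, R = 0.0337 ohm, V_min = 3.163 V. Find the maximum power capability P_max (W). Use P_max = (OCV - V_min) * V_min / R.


P_max = (OCV - V_min) * V_min / R = (3.464 - 3.163) * 3.163 / 0.0337 = 0.301 * 3.163 / 0.0337 = 28.25 W

28.25 W


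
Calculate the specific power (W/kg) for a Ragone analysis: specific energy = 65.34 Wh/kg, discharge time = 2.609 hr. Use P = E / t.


P_specific = E / t = 65.34 / 2.609 = 25.04 W/kg

25.04 W/kg


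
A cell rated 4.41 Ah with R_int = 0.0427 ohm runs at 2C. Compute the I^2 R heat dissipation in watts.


Step 1: I = C_rate * capacity = 2 * 4.41 = 8.82 A
Step 2: Q = I^2 * R = 8.82^2 * 0.0427 = 77.792 * 0.0427 = 3.322 W

3.322 W


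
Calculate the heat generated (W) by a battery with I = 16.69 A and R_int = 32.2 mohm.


Convert: R = 32.2 mohm = 0.0322 ohm
Q = I^2 * R = 16.69^2 * 0.0322 = 8.970 W

8.970 W


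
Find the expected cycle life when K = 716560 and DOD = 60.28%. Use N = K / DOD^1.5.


Step 1: DOD^1.5 = 60.28^1.5 = 468.02
Step 2: N = 716560 / 468.02 = 1531 cycles

1531 cycles


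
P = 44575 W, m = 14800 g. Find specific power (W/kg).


Convert: m = 14800 g = 14.8 kg
Specific power = 44575 W / 14.8 kg = 3012 W/kg

3012 W/kg


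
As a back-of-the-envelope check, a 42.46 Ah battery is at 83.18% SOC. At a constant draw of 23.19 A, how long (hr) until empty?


Step 1: remaining = SOC/100 * C_total = 83.18/100 * 42.46 = 35.318 Ah
Step 2: t = remaining / I = 35.318 / 23.19 = 1.523 hr

1.523 hr


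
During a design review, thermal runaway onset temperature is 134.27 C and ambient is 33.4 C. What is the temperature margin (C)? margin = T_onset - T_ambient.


Safety margin = 134.27 C - 33.4 C = 100.87 C

100.87 C


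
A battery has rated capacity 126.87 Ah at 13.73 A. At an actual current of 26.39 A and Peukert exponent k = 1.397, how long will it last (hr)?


Step 1: t_rated = C / I_rated = 126.87 / 13.73 = 9.2403 hr
Step 2: ratio = 13.73 / 26.39 = 0.52027
Step 3: ratio^k = 0.52027^1.397 = 0.40139
Step 4: t = t_rated * ratio^k = 9.2403 * 0.40139 = 3.709 hr

3.709 hr


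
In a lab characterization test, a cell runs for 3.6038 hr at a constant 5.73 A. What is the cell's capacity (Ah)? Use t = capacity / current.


C = I * t = 5.73 * 3.6038 = 20.65 Ah

20.65 Ah


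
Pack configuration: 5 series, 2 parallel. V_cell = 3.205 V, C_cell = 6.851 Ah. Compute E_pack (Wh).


V_pack = 5 * 3.205 = 16.025 V
C_pack = 2 * 6.851 = 13.702 Ah
E = V_pack * C_pack = 16.025 * 13.702 = 219.6 Wh

219.6 Wh


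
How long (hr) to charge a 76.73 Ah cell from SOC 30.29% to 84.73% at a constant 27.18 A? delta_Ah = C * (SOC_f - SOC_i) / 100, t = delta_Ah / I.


Step 1: dSOC = 84.73% - 30.29% = 54.44%
Step 2: delta_Ah = 76.73 * 54.44 / 100 = 41.772 Ah
Step 3: t = 41.772 / 27.18 = 1.537 hr

1.537 hr


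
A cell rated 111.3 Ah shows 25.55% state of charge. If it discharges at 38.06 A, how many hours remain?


Step 1: remaining = SOC/100 * C_total = 25.55/100 * 111.3 = 28.437 Ah
Step 2: t = remaining / I = 28.437 / 38.06 = 0.7472 hr

0.7472 hr


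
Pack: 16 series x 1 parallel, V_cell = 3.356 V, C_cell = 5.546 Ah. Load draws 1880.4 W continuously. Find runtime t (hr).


Step 1: E_pack = Ns * V_cell * Np * C_cell = 16 * 3.356 * 1 * 5.546 = 297.8 Wh
Step 2: t = E_pack / P = 297.8 / 1880.4 = 0.1584 hr

0.1584 hr


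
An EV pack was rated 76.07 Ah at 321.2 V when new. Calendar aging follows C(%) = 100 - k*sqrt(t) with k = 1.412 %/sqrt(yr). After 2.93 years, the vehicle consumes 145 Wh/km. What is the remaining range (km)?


Step 1: capacity retention = 100 - 1.412 * sqrt(2.93) = 100 - 1.412 * 1.7117 = 97.583%
Step 2: C_now = 76.07 * 97.583/100 = 74.231 Ah
Step 3: E_pack = V * C_now = 321.2 * 74.231 = 23843 Wh
Step 4: range = E_pack / consumption = 23843 / 145 = 164.4 km

164.4 km


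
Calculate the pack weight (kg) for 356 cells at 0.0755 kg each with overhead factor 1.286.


m_pack = n * m_cell * overhead = 356 * 0.0755 * 1.286 = 34.57 kg

34.57 kg


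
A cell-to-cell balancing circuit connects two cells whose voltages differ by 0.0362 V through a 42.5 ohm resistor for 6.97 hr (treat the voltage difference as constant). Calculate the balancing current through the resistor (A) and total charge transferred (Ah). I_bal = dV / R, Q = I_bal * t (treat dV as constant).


I_bal = dV / R = 0.0362 / 42.5 = 8.5176e-04 A
Q = I_bal * t = 8.5176e-04 * 6.97 = 0.005937 Ah

I=8.5176e-04 A, Q=0.005937 Ah


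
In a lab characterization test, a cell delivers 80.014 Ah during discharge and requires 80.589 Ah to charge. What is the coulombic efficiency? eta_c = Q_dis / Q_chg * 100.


eta_c = Q_dis / Q_chg * 100 = 80.014 / 80.589 * 100 = 99.29%

99.29%


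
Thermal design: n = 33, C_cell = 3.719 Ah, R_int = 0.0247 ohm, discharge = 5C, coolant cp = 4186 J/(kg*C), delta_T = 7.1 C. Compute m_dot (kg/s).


Step 1: I = 5 * 3.719 = 18.595 A
Step 2: Q_cell = I^2 * R = 18.595^2 * 0.0247 = 8.5406 W
Step 3: Q_total = 33 * 8.5406 = 281.84 W
Step 4: m_dot = Q_total / (cp * dT) = 281.84 / (4186 * 7.1) = 0.009483 kg/s

0.009483 kg/s


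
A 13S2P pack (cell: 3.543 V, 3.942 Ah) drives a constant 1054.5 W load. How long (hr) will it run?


Step 1: E_pack = Ns * V_cell * Np * C_cell = 13 * 3.543 * 2 * 3.942 = 363.13 Wh
Step 2: t = E_pack / P = 363.13 / 1054.5 = 0.3444 hr

0.3444 hr


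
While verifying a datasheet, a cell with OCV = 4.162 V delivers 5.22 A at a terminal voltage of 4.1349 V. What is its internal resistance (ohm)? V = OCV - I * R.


R = (OCV - V) / I = (4.162 - 4.1349) / 5.22 = 0.005192 ohm

0.005192 ohm


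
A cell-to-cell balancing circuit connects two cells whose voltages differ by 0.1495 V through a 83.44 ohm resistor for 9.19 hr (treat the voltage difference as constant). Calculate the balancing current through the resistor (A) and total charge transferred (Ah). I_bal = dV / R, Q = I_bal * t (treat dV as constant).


I_bal = dV / R = 0.1495 / 83.44 = 0.0017917 A
Q = I_bal * t = 0.0017917 * 9.19 = 0.01647 Ah

I=0.0017917 A, Q=0.01647 Ah


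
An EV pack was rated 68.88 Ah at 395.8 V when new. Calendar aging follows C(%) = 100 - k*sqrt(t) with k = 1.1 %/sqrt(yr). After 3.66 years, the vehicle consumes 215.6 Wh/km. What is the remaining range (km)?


Step 1: capacity retention = 100 - 1.1 * sqrt(3.66) = 100 - 1.1 * 1.9131 = 97.896%
Step 2: C_now = 68.88 * 97.896/100 = 67.431 Ah
Step 3: E_pack = V * C_now = 395.8 * 67.431 = 26689 Wh
Step 4: range = E_pack / consumption = 26689 / 215.6 = 123.8 km

123.8 km


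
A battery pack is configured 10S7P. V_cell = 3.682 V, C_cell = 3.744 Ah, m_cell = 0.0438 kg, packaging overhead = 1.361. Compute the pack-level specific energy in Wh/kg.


Step 1: V_pack = 10 * 3.682 = 36.82 V
Step 2: C_pack = 7 * 3.744 = 26.208 Ah
Step 3: E_pack = V_pack * C_pack = 36.82 * 26.208 = 964.98 Wh
Step 4: m_pack = 10 * 7 * 0.0438 * 1.361 = 4.1728 kg
Step 5: ED = E_pack / m_pack = 964.98 / 4.1728 = 231.3 Wh/kg

231.3 Wh/kg


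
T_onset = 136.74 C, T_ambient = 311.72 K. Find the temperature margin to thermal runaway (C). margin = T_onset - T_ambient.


Convert: T_ambient = 311.72 K = 38.57 C
margin = 136.74 - 38.57 = 98.17 C

98.17 C


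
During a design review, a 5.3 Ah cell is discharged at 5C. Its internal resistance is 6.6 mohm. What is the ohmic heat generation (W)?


Convert: R = 6.6 mohm = 0.0066 ohm
Step 1: I = C_rate * capacity = 5 * 5.3 = 26.5 A
Step 2: Q = I^2 * R = 26.5^2 * 0.0066 = 702.25 * 0.0066 = 4.635 W

4.635 W


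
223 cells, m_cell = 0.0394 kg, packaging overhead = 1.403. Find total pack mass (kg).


Cell mass sum = 223 * 0.0394 = 8.7862 kg
With overhead 1.403: m_pack = 8.7862 * 1.403 = 12.33 kg

12.33 kg


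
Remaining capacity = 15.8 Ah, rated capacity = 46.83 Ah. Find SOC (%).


SOC% = 15.8 / 46.83 * 100 = 33.74%

33.74%


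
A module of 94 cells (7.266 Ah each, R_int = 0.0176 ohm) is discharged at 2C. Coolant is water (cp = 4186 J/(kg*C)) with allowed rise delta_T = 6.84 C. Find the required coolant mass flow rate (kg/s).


Step 1: I = 2 * 7.266 = 14.532 A
Step 2: Q_cell = I^2 * R = 14.532^2 * 0.0176 = 3.7168 W
Step 3: Q_total = 94 * 3.7168 = 349.38 W
Step 4: m_dot = Q_total / (cp * dT) = 349.38 / (4186 * 6.84) = 0.01220 kg/s

0.01220 kg/s


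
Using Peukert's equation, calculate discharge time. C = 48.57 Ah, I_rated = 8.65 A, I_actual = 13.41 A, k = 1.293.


t_rated = C / I_rated = 48.57 / 8.65 = 5.615 hr
(I_rated/I)^k = (0.64504)^1.293 = 0.56728
t = t_rated * (I_rated/I)^k = 5.615 * 0.56728 = 3.185 hr

3.185 hr


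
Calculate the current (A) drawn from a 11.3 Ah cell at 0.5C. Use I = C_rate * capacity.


At 0.5C: I = 0.5 * 11.3 Ah = 5.65 A

5.65 A


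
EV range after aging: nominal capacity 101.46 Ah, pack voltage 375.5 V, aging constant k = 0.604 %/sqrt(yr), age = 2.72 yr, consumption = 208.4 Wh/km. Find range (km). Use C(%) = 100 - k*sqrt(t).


Step 1: capacity retention = 100 - 0.604 * sqrt(2.72) = 100 - 0.604 * 1.6492 = 99.004%
Step 2: C_now = 101.46 * 99.004/100 = 100.45 Ah
Step 3: E_pack = V * C_now = 375.5 * 100.45 = 37719 Wh
Step 4: range = E_pack / consumption = 37719 / 208.4 = 181.0 km

181.0 km


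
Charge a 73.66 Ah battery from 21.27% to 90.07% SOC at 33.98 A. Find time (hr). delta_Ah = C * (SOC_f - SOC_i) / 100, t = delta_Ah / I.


Step 1: dSOC = 90.07% - 21.27% = 68.8%
Step 2: delta_Ah = 73.66 * 68.8 / 100 = 50.678 Ah
Step 3: t = 50.678 / 33.98 = 1.491 hr

1.491 hr


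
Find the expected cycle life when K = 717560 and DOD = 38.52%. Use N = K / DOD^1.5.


DOD^1.5 = 239.07
N = K / DOD^1.5 = 717560 / 239.07 = 3001

3001 cycles


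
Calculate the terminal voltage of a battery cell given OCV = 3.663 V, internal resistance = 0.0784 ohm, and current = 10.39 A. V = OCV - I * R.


IR drop = 10.39 * 0.0784 = 0.81458 V
V = 3.663 - 0.81458 = 2.848 V

2.848 V


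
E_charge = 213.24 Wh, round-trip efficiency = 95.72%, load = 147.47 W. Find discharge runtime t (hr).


Step 1: E_discharge = eta/100 * E_charge = 95.72/100 * 213.24 = 204.11 Wh
Step 2: t = E_discharge / P = 204.11 / 147.47 = 1.384 hr

1.384 hr


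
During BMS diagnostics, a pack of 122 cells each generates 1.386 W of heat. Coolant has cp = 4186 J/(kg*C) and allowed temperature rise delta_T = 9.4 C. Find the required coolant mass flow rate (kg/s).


Step 1: Total heat Q = 122 * 1.386 W = 169.09 W
Step 2: denom = cp * dT = 4186 * 9.4 = 39348
Step 3: m_dot = 169.09 / 39348 = 0.004297 kg/s

0.004297 kg/s


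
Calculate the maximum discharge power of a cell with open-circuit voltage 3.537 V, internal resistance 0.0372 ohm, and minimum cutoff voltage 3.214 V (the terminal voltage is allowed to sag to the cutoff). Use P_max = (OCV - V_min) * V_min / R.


dV = OCV - V_min = 0.323 V (so I_max = dV / R)
P_max = dV * V_min / R = 0.323 * 3.214 / 0.0372 = 27.91 W

27.91 W


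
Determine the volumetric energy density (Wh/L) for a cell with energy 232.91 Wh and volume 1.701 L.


ED = E / V = 232.91 / 1.701 = 136.9 Wh/L

136.9 Wh/L


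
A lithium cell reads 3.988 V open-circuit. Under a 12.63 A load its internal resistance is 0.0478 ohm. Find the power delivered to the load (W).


Step 1: V_terminal = OCV - I*R = 3.988 - 12.63 * 0.0478 = 3.3843 V
Step 2: P_out = V_terminal * I = 3.3843 * 12.63 = 42.74 W

42.74 W


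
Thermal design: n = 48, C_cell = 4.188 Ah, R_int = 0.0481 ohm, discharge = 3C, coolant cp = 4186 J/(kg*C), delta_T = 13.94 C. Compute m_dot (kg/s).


Step 1: I = 3 * 4.188 = 12.564 A
Step 2: Q_cell = I^2 * R = 12.564^2 * 0.0481 = 7.5928 W
Step 3: Q_total = 48 * 7.5928 = 364.45 W
Step 4: m_dot = Q_total / (cp * dT) = 364.45 / (4186 * 13.94) = 0.006246 kg/s

0.006246 kg/s


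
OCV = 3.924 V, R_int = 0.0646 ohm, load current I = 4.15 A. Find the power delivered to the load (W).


Step 1: V_terminal = OCV - I*R = 3.924 - 4.15 * 0.0646 = 3.6559 V
Step 2: P_out = V_terminal * I = 3.6559 * 4.15 = 15.17 W

15.17 W


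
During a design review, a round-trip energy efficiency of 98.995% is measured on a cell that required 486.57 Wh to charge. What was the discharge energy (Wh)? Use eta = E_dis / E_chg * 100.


E_dis = eta/100 * E_chg = 98.995/100 * 486.57 = 481.7 Wh

481.7 Wh


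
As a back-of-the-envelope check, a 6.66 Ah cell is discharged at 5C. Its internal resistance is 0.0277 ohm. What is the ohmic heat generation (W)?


Step 1: I = C_rate * capacity = 5 * 6.66 = 33.3 A
Step 2: Q = I^2 * R = 33.3^2 * 0.0277 = 1108.9 * 0.0277 = 30.72 W

30.72 W


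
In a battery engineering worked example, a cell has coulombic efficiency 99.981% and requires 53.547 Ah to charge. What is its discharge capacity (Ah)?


Q_dis = eta/100 * Q_chg = 99.981/100 * 53.547 = 53.54 Ah

53.54 Ah


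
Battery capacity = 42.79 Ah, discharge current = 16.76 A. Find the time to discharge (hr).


t = capacity / current = 42.79 / 16.76 = 2.553 hr

2.553 hr


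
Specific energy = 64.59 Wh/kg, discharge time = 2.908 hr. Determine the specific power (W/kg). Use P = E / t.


P_specific = E / t = 64.59 / 2.908 = 22.21 W/kg

22.21 W/kg


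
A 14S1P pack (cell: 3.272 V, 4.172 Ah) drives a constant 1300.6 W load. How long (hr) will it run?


Step 1: E_pack = Ns * V_cell * Np * C_cell = 14 * 3.272 * 1 * 4.172 = 191.11 Wh
Step 2: t = E_pack / P = 191.11 / 1300.6 = 0.1469 hr

0.1469 hr


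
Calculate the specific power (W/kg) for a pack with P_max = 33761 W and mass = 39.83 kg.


SP = P / m = 33761 / 39.83 = 847.6 W/kg

847.6 W/kg


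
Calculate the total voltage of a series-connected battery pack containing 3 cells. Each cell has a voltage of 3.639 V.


V_pack = n * V_cell = 3 * 3.639 = 10.917 V

10.917 V


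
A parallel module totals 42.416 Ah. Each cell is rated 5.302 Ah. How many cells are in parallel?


n = C_total / C_cell = 42.416 / 5.302 = 8

8


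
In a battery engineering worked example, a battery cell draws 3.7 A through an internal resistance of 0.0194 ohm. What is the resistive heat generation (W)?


Q = I^2 * R = 3.7^2 * 0.0194 = 0.2656 W

0.2656 W


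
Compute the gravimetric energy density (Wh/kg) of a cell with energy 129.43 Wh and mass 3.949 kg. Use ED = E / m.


Specific energy = 129.43 Wh / 3.949 kg = 32.78 Wh/kg

32.78 Wh/kg


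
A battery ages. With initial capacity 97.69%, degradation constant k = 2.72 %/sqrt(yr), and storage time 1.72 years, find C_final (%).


Step 1: sqrt(1.72 yr) = 1.3115
Step 2: drop = 2.72 * 1.3115 = 3.5673
Step 3: C_final = 97.69 - 3.5673 = 94.12%

94.12%


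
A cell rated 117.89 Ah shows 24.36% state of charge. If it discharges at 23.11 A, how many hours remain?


Step 1: remaining = SOC/100 * C_total = 24.36/100 * 117.89 = 28.718 Ah
Step 2: t = remaining / I = 28.718 / 23.11 = 1.243 hr

1.243 hr


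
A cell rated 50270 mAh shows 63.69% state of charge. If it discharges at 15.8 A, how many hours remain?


Convert: C_total = 50270 mAh = 50.27 Ah
Step 1: remaining = SOC/100 * C_total = 63.69/100 * 50.27 = 32.017 Ah
Step 2: t = remaining / I = 32.017 / 15.8 = 2.026 hr

2.026 hr


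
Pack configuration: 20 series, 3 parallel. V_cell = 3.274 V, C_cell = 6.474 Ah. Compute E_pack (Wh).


V_pack = 20 * 3.274 = 65.48 V
C_pack = 3 * 6.474 = 19.422 Ah
E = V_pack * C_pack = 65.48 * 19.422 = 1272 Wh

1272 Wh


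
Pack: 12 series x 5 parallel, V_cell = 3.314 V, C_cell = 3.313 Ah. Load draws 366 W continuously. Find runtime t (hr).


Step 1: E_pack = Ns * V_cell * Np * C_cell = 12 * 3.314 * 5 * 3.313 = 658.76 Wh
Step 2: t = E_pack / P = 658.76 / 366 = 1.800 hr

1.800 hr


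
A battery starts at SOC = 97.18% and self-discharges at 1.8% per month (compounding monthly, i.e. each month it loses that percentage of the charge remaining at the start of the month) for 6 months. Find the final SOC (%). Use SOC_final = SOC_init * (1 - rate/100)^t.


decay = (1 - 1.8/100)^6 = 0.89674
SOC_final = 97.18 * 0.89674 = 87.15%

87.15%


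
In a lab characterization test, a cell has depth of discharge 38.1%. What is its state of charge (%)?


SOC = 100 - DOD = 100 - 38.1 = 61.9%

61.9%


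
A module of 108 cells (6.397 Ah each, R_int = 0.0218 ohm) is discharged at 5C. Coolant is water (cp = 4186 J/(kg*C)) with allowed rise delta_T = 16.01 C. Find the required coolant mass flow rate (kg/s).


Step 1: I = 5 * 6.397 = 31.985 A
Step 2: Q_cell = I^2 * R = 31.985^2 * 0.0218 = 22.302 W
Step 3: Q_total = 108 * 22.302 = 2408.6 W
Step 4: m_dot = Q_total / (cp * dT) = 2408.6 / (4186 * 16.01) = 0.03594 kg/s

0.03594 kg/s


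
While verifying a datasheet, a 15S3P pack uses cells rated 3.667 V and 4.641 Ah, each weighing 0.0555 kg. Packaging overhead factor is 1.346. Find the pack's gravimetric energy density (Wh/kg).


Step 1: V_pack = 15 * 3.667 = 55.005 V
Step 2: C_pack = 3 * 4.641 = 13.923 Ah
Step 3: E_pack = V_pack * C_pack = 55.005 * 13.923 = 765.83 Wh
Step 4: m_pack = 15 * 3 * 0.0555 * 1.346 = 3.3616 kg
Step 5: ED = E_pack / m_pack = 765.83 / 3.3616 = 227.8 Wh/kg

227.8 Wh/kg


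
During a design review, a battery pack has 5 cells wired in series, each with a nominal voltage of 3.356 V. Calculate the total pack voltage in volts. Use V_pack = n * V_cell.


With 5 cells in series at 3.356 V each, V_pack = 16.78 V

16.78 V


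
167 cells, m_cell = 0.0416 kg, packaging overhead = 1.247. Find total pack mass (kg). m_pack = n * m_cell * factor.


m_pack = n * m_cell * overhead = 167 * 0.0416 * 1.247 = 8.663 kg

8.663 kg


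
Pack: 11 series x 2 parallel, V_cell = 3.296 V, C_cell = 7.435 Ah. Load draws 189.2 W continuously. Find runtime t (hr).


Step 1: E_pack = Ns * V_cell * Np * C_cell = 11 * 3.296 * 2 * 7.435 = 539.13 Wh
Step 2: t = E_pack / P = 539.13 / 189.2 = 2.850 hr

2.850 hr


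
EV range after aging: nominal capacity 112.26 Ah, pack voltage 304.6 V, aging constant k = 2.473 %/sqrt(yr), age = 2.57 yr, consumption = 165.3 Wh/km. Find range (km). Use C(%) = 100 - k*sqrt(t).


Step 1: capacity retention = 100 - 2.473 * sqrt(2.57) = 100 - 2.473 * 1.6031 = 96.036%
Step 2: C_now = 112.26 * 96.036/100 = 107.81 Ah
Step 3: E_pack = V * C_now = 304.6 * 107.81 = 32839 Wh
Step 4: range = E_pack / consumption = 32839 / 165.3 = 198.7 km

198.7 km


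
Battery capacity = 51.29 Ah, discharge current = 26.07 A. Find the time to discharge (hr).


Runtime = 51.29 Ah / 26.07 A = 1.967 hr

1.967 hr


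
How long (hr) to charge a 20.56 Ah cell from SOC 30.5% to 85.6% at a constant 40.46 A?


delta_Ah = 20.56 * (85.6 - 30.5) / 100 = 11.329 Ah
t = delta_Ah / I = 11.329 / 40.46 = 0.2800 hr

0.2800 hr


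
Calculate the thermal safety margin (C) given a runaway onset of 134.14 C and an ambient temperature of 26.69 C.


Safety margin = 134.14 C - 26.69 C = 107.45 C

107.45 C


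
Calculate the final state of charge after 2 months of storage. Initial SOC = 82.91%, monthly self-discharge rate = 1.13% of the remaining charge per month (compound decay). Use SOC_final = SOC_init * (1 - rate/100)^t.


Monthly retention factor = 1 - 1.13/100 = 0.9887
Over 2 months: factor^2 = 0.97753
SOC_final = 82.91 * 0.97753 = 81.05%

81.05%


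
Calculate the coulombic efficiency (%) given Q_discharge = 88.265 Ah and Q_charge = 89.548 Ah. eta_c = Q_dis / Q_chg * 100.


Coulombic efficiency = 88.265/89.548 * 100% = 98.57%

98.57%


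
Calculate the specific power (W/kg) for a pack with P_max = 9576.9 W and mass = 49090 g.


Convert: m = 49090 g = 49.09 kg
SP = P / m = 9576.9 / 49.09 = 195.1 W/kg

195.1 W/kg


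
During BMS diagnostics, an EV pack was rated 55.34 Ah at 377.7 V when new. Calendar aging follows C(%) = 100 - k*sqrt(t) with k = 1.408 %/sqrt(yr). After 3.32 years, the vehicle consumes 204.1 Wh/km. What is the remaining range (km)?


Step 1: capacity retention = 100 - 1.408 * sqrt(3.32) = 100 - 1.408 * 1.8221 = 97.434%
Step 2: C_now = 55.34 * 97.434/100 = 53.92 Ah
Step 3: E_pack = V * C_now = 377.7 * 53.92 = 20366 Wh
Step 4: range = E_pack / consumption = 20366 / 204.1 = 99.78 km

99.78 km


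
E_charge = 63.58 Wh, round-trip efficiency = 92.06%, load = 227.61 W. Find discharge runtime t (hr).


Step 1: E_discharge = eta/100 * E_charge = 92.06/100 * 63.58 = 58.532 Wh
Step 2: t = E_discharge / P = 58.532 / 227.61 = 0.2572 hr

0.2572 hr


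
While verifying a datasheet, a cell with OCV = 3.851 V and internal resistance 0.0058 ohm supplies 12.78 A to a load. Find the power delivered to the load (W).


Step 1: V_terminal = OCV - I*R = 3.851 - 12.78 * 0.0058 = 3.7769 V
Step 2: P_out = V_terminal * I = 3.7769 * 12.78 = 48.27 W

48.27 W


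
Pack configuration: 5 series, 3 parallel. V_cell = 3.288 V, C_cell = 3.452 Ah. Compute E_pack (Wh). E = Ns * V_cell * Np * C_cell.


V_pack = 5 * 3.288 = 16.44 V
C_pack = 3 * 3.452 = 10.356 Ah
E = V_pack * C_pack = 16.44 * 10.356 = 170.3 Wh

170.3 Wh


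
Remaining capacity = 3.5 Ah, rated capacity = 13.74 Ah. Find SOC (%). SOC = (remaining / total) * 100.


SOC% = 3.5 / 13.74 * 100 = 25.47%

25.47%


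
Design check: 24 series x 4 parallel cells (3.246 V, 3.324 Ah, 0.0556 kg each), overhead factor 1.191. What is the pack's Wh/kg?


Step 1: V_pack = 24 * 3.246 = 77.904 V
Step 2: C_pack = 4 * 3.324 = 13.296 Ah
Step 3: E_pack = V_pack * C_pack = 77.904 * 13.296 = 1035.8 Wh
Step 4: m_pack = 24 * 4 * 0.0556 * 1.191 = 6.3571 kg
Step 5: ED = E_pack / m_pack = 1035.8 / 6.3571 = 162.9 Wh/kg

162.9 Wh/kg


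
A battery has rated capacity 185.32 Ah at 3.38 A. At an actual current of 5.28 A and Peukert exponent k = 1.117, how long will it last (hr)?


t_rated = C / I_rated = 185.32 / 3.38 = 54.828 hr
(I_rated/I)^k = (0.64015)^1.117 = 0.6076
t = t_rated * (I_rated/I)^k = 54.828 * 0.6076 = 33.31 hr

33.31 hr


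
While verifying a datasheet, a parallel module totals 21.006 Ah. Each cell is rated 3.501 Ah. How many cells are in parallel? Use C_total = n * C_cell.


n = C_total / C_cell = 21.006 / 3.501 = 6

6


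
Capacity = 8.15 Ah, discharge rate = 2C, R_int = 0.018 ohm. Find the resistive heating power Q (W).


Step 1: I = C_rate * capacity = 2 * 8.15 = 16.3 A
Step 2: Q = I^2 * R = 16.3^2 * 0.018 = 265.69 * 0.018 = 4.782 W

4.782 W


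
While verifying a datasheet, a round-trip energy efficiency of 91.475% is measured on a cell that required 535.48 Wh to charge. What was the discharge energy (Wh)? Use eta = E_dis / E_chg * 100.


E_dis = eta/100 * E_chg = 91.475/100 * 535.48 = 489.8 Wh

489.8 Wh


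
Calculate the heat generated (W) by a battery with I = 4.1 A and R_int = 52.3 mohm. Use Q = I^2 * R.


Convert: R = 52.3 mohm = 0.0523 ohm
Q = I^2 * R = 4.1^2 * 0.0523 = 0.8792 W

0.8792 W


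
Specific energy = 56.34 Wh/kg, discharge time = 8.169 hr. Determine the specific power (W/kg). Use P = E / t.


Specific power = 56.34 Wh/kg / 8.169 hr = 6.897 W/kg

6.897 W/kg


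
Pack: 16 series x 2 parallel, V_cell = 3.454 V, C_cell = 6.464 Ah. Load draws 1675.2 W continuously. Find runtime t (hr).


Step 1: E_pack = Ns * V_cell * Np * C_cell = 16 * 3.454 * 2 * 6.464 = 714.45 Wh
Step 2: t = E_pack / P = 714.45 / 1675.2 = 0.4265 hr

0.4265 hr


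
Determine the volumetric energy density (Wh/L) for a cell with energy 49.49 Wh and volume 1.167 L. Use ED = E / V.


ED = E / V = 49.49 / 1.167 = 42.41 Wh/L

42.41 Wh/L


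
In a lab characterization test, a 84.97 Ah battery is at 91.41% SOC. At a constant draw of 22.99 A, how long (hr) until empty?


Step 1: remaining = SOC/100 * C_total = 91.41/100 * 84.97 = 77.671 Ah
Step 2: t = remaining / I = 77.671 / 22.99 = 3.378 hr

3.378 hr


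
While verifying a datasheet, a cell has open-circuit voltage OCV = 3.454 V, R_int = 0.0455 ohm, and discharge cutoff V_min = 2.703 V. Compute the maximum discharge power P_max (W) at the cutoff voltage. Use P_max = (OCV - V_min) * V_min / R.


P_max = (OCV - V_min) * V_min / R = (3.454 - 2.703) * 2.703 / 0.0455 = 0.751 * 2.703 / 0.0455 = 44.61 W

44.61 W


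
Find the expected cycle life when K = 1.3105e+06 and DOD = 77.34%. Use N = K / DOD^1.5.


Step 1: DOD^1.5 = 77.34^1.5 = 680.15
Step 2: N = 1.3105e+06 / 680.15 = 1927 cycles

1927 cycles


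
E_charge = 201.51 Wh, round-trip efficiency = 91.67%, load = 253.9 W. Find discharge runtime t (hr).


Step 1: E_discharge = eta/100 * E_charge = 91.67/100 * 201.51 = 184.72 Wh
Step 2: t = E_discharge / P = 184.72 / 253.9 = 0.7275 hr

0.7275 hr


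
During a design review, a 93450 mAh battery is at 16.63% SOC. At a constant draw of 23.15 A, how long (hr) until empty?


Convert: C_total = 93450 mAh = 93.45 Ah
Step 1: remaining = SOC/100 * C_total = 16.63/100 * 93.45 = 15.541 Ah
Step 2: t = remaining / I = 15.541 / 23.15 = 0.6713 hr

0.6713 hr


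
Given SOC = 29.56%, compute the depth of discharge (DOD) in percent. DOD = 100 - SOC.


Complement of SOC: DOD = 100% - 29.56% = 70.44%

70.44%


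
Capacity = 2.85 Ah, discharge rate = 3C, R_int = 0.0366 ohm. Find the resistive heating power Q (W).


Step 1: I = C_rate * capacity = 3 * 2.85 = 8.55 A
Step 2: Q = I^2 * R = 8.55^2 * 0.0366 = 73.103 * 0.0366 = 2.676 W

2.676 W


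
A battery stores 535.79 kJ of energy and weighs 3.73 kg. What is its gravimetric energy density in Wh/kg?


Convert: E = 535.79 kJ = 148.83 Wh
ED = E / m = 148.83 / 3.73 = 39.90 Wh/kg

39.90 Wh/kg


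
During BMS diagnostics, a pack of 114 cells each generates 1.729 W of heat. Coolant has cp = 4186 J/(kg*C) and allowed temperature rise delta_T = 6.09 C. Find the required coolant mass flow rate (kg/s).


Step 1: Total heat Q = 114 * 1.729 W = 197.11 W
Step 2: denom = cp * dT = 4186 * 6.09 = 25493
Step 3: m_dot = 197.11 / 25493 = 0.007732 kg/s

0.007732 kg/s


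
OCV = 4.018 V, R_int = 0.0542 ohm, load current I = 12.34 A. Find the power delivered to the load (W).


Step 1: V_terminal = OCV - I*R = 4.018 - 12.34 * 0.0542 = 3.3492 V
Step 2: P_out = V_terminal * I = 3.3492 * 12.34 = 41.33 W

41.33 W


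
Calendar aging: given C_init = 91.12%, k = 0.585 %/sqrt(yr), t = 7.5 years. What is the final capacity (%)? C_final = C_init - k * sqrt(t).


Step 1: sqrt(7.5 yr) = 2.7386
Step 2: drop = 0.585 * 2.7386 = 1.6021
Step 3: C_final = 91.12 - 1.6021 = 89.52%

89.52%


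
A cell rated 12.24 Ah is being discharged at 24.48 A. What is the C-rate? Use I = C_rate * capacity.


Rearranging: C_rate = 24.48 / 12.24 = 2C

2C


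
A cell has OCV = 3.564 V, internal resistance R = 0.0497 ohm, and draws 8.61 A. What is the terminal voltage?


IR drop = 8.61 * 0.0497 = 0.42792 V
V = 3.564 - 0.42792 = 3.136 V

3.136 V


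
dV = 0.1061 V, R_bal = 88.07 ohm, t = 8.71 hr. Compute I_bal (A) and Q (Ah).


I_bal = dV / R = 0.1061 / 88.07 = 0.0012047 A
Q = I_bal * t = 0.0012047 * 8.71 = 0.01049 Ah

I=0.0012047 A, Q=0.01049 Ah


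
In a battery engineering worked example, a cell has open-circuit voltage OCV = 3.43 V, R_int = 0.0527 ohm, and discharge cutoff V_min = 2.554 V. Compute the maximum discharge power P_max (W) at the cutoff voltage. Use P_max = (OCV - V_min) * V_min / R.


P_max = (OCV - V_min) * V_min / R = (3.43 - 2.554) * 2.554 / 0.0527 = 0.876 * 2.554 / 0.0527 = 42.45 W

42.45 W


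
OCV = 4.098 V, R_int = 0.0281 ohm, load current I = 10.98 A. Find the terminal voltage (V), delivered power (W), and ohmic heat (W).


Step 1: V_terminal = OCV - I*R = 4.098 - 10.98 * 0.0281 = 3.7895 V
Step 2: P_out = V_terminal * I = 3.7895 * 10.98 = 41.61 W
Step 3: Q = I^2 * R = 10.98^2 * 0.0281 = 3.388 W

V=3.7895 V, P=41.61 W, Q=3.388 W


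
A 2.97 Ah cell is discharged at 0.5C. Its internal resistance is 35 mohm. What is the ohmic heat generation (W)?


Convert: R = 35 mohm = 0.035 ohm
Step 1: I = C_rate * capacity = 0.5 * 2.97 = 1.485 A
Step 2: Q = I^2 * R = 1.485^2 * 0.035 = 2.2052 * 0.035 = 0.07718 W

0.07718 W


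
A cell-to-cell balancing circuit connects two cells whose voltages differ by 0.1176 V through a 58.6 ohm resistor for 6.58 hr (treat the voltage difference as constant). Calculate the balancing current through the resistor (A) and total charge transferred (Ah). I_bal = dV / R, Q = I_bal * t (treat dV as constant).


First, Ohm's law: I_bal = 0.1176 V / 58.6 ohm = 0.0020068 A
Then Q = I * t = 0.0020068 A * 6.58 hr = 0.01320 Ah

I=0.0020068 A, Q=0.01320 Ah


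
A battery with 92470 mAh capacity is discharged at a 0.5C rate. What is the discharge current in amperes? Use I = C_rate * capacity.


Convert: capacity = 92470 mAh = 92.47 Ah
At 0.5C: I = 0.5 * 92.47 Ah = 46.235 A

46.235 A


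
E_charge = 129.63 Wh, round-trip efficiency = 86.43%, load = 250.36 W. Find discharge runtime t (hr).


Step 1: E_discharge = eta/100 * E_charge = 86.43/100 * 129.63 = 112.04 Wh
Step 2: t = E_discharge / P = 112.04 / 250.36 = 0.4475 hr

0.4475 hr


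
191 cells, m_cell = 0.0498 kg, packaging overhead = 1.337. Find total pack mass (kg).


m_pack = n * m_cell * overhead = 191 * 0.0498 * 1.337 = 12.72 kg

12.72 kg


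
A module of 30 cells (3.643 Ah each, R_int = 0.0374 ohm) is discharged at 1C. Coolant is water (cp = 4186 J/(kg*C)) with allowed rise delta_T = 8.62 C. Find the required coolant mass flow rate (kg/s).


Step 1: I = 1 * 3.643 = 3.643 A
Step 2: Q_cell = I^2 * R = 3.643^2 * 0.0374 = 0.49635 W
Step 3: Q_total = 30 * 0.49635 = 14.891 W
Step 4: m_dot = Q_total / (cp * dT) = 14.891 / (4186 * 8.62) = 4.127e-04 kg/s

4.127e-04 kg/s


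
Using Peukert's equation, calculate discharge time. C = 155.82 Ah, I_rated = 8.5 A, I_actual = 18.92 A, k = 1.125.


Step 1: t_rated = C / I_rated = 155.82 / 8.5 = 18.332 hr
Step 2: ratio = 8.5 / 18.92 = 0.44926
Step 3: ratio^k = 0.44926^1.125 = 0.4065
Step 4: t = t_rated * ratio^k = 18.332 * 0.4065 = 7.452 hr

7.452 hr


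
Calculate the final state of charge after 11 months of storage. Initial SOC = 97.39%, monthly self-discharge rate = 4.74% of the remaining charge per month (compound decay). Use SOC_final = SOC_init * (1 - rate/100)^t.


Monthly retention factor = 1 - 4.74/100 = 0.9526
Over 11 months: factor^11 = 0.58616
SOC_final = 97.39 * 0.58616 = 57.09%

57.09%


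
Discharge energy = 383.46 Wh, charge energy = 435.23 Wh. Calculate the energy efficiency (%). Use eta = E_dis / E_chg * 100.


eta_e = E_dis / E_chg * 100 = 383.46 / 435.23 * 100 = 88.11%

88.11%


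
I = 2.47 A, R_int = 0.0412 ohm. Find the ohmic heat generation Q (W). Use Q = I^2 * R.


I^2 = 6.1009
Q = 6.1009 * 0.0412 = 0.2514 W

0.2514 W


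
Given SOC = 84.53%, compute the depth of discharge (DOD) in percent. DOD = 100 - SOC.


Complement of SOC: DOD = 100% - 84.53% = 15.47%

15.47%


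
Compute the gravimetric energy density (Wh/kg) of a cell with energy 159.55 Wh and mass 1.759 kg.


Specific energy = 159.55 Wh / 1.759 kg = 90.70 Wh/kg

90.70 Wh/kg


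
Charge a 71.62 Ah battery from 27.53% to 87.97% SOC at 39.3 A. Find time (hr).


delta_Ah = 71.62 * (87.97 - 27.53) / 100 = 43.287 Ah
t = delta_Ah / I = 43.287 / 39.3 = 1.101 hr

1.101 hr


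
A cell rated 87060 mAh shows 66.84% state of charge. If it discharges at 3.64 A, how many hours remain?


Convert: C_total = 87060 mAh = 87.06 Ah
Step 1: remaining = SOC/100 * C_total = 66.84/100 * 87.06 = 58.191 Ah
Step 2: t = remaining / I = 58.191 / 3.64 = 15.99 hr

15.99 hr


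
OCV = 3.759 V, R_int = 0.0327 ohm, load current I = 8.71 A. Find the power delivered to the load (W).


Step 1: V_terminal = OCV - I*R = 3.759 - 8.71 * 0.0327 = 3.4742 V
Step 2: P_out = V_terminal * I = 3.4742 * 8.71 = 30.26 W

30.26 W


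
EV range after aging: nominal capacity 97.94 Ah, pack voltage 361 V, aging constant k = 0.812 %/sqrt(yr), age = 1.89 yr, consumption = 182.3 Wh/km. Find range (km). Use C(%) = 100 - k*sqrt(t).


Step 1: capacity retention = 100 - 0.812 * sqrt(1.89) = 100 - 0.812 * 1.3748 = 98.884%
Step 2: C_now = 97.94 * 98.884/100 = 96.847 Ah
Step 3: E_pack = V * C_now = 361 * 96.847 = 34962 Wh
Step 4: range = E_pack / consumption = 34962 / 182.3 = 191.8 km

191.8 km


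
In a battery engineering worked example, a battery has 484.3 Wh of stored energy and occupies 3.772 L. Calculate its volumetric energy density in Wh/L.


Volumetric ED = 484.3 Wh / 3.772 L = 128.4 Wh/L

128.4 Wh/L


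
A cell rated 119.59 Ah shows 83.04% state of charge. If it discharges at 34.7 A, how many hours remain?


Step 1: remaining = SOC/100 * C_total = 83.04/100 * 119.59 = 99.308 Ah
Step 2: t = remaining / I = 99.308 / 34.7 = 2.862 hr

2.862 hr


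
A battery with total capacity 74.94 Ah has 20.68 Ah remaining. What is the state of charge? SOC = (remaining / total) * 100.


SOC = (remaining / total) * 100 = (20.68 / 74.94) * 100 = 27.60%

27.60%


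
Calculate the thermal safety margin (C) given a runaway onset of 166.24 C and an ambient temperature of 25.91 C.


margin = T_onset - T_ambient = 166.24 - 25.91 = 140.33 C

140.33 C


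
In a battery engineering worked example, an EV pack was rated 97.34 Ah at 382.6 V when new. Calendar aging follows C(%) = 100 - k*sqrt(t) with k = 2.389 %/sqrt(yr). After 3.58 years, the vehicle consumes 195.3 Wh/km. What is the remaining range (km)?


Step 1: capacity retention = 100 - 2.389 * sqrt(3.58) = 100 - 2.389 * 1.8921 = 95.48%
Step 2: C_now = 97.34 * 95.48/100 = 92.94 Ah
Step 3: E_pack = V * C_now = 382.6 * 92.94 = 35559 Wh
Step 4: range = E_pack / consumption = 35559 / 195.3 = 182.1 km

182.1 km


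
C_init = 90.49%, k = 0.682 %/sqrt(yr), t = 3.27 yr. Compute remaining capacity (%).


sqrt(t) = sqrt(3.27) = 1.8083
C_final = 90.49 - 0.682 * 1.8083 = 89.26%

89.26%


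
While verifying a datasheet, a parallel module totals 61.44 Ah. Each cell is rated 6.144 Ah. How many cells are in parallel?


n = C_total / C_cell = 61.44 / 6.144 = 10

10


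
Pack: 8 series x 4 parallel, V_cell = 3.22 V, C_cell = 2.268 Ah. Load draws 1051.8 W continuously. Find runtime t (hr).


Step 1: E_pack = Ns * V_cell * Np * C_cell = 8 * 3.22 * 4 * 2.268 = 233.69 Wh
Step 2: t = E_pack / P = 233.69 / 1051.8 = 0.2222 hr

0.2222 hr


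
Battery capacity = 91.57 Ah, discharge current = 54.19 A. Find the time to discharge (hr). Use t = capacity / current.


t = capacity / current = 91.57 / 54.19 = 1.690 hr

1.690 hr


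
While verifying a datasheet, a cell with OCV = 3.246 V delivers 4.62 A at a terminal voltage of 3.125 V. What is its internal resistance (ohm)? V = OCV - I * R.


R = (OCV - V) / I = (3.246 - 3.125) / 4.62 = 0.02619 ohm

0.02619 ohm


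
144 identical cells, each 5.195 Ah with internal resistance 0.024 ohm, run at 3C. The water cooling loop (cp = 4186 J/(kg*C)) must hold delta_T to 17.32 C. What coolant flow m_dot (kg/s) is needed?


Step 1: I = 3 * 5.195 = 15.585 A
Step 2: Q_cell = I^2 * R = 15.585^2 * 0.024 = 5.8294 W
Step 3: Q_total = 144 * 5.8294 = 839.43 W
Step 4: m_dot = Q_total / (cp * dT) = 839.43 / (4186 * 17.32) = 0.01158 kg/s

0.01158 kg/s
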